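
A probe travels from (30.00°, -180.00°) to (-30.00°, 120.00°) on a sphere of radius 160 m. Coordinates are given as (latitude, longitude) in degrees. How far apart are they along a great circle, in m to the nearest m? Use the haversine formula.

With latitudes φ₁ = 30.000°, φ₂ = -30.000° and longitude difference Δλ = -60.000°:
Haversine: a = sin²(Δφ/2) + cos φ₁ cos φ₂ sin²(Δλ/2) = 0.2500 + (0.8660)(0.8660)(0.2500) = 0.43750.
Central angle c = 2·arcsin(√a) = 1.44547 rad.
Distance = R·c = 160 × 1.4455 ≈ 231 m.

231 m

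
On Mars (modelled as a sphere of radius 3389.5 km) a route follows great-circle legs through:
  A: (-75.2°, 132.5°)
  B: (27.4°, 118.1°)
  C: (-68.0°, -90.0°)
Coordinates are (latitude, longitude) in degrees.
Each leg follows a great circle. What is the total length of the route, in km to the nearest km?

14143 km

Leg A→B: central angle 1.7980 rad, distance 6094.4 km.
Leg B→C: central angle 2.3747 rad, distance 8049.0 km.
Total: 6094.4 + 8049.0 ≈ 14143 km.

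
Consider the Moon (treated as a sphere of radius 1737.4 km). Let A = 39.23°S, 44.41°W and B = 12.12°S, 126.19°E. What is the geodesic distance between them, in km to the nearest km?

3879 km

With latitudes φ₁ = -39.230°, φ₂ = -12.120° and longitude difference Δλ = 170.600°:
Haversine: a = sin²(Δφ/2) + cos φ₁ cos φ₂ sin²(Δλ/2) = 0.0549 + (0.7746)(0.9777)(0.9933) = 0.80720.
Central angle c = 2·arcsin(√a) = 2.23241 rad.
Distance = R·c = 1737.4 × 2.2324 ≈ 3879 km.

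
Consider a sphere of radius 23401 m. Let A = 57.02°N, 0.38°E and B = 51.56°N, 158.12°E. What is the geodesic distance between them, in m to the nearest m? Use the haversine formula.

Let φ₁ = 0.9952 rad, φ₂ = 0.8999 rad, and Δλ = 2.7531 rad.
Haversine: a = sin²(Δφ/2) + cos φ₁ cos φ₂ sin²(Δλ/2) = 0.0023 + (0.5443)(0.6217)(0.9627) = 0.32808.
Central angle c = 2·arcsin(√a) = 1.21978 rad.
Distance = R·c = 23401 × 1.2198 ≈ 28544 m.

28544 m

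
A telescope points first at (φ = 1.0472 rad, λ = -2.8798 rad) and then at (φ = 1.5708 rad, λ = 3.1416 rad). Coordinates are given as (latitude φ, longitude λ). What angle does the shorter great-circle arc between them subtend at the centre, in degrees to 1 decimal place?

With latitudes φ₁ = 60.000°, φ₂ = 90.000° and longitude difference Δλ = -14.999°:
Haversine: a = sin²(Δφ/2) + cos φ₁ cos φ₂ sin²(Δλ/2) = 0.0670 + (0.5000)(-0.0000)(0.0170) = 0.06699.
Central angle c = 2·arcsin(√a) = 0.52360 rad.
So the angular separation is 30.0°.

30.0°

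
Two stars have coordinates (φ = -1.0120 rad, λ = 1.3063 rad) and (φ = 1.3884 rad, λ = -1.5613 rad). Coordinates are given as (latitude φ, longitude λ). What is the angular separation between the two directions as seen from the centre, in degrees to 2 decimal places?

157.88°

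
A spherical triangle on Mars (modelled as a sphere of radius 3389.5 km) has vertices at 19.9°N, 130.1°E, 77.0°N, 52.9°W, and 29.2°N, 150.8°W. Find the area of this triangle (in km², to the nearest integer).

9671663 km²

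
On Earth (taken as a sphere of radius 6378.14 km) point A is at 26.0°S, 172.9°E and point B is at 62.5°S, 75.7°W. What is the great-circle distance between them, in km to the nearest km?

8490 km

With latitudes φ₁ = -26.000°, φ₂ = -62.500° and longitude difference Δλ = 111.400°:
Haversine: a = sin²(Δφ/2) + cos φ₁ cos φ₂ sin²(Δλ/2) = 0.0981 + (0.8988)(0.4617)(0.6824) = 0.38130.
Central angle c = 2·arcsin(√a) = 1.33110 rad.
Distance = R·c = 6378.14 × 1.3311 ≈ 8490 km.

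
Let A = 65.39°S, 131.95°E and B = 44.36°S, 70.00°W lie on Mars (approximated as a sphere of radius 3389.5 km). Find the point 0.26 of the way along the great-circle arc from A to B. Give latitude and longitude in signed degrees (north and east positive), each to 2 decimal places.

Central angle δ = 1.2031 rad. Interpolating on the sphere with fraction f = 0.26:
P = [sin((1−f)δ)·A + sin(fδ)·B] / sin δ = 0.8329·A + 0.3298·B in Cartesian coordinates,
giving P = (-0.1512, 0.0364, -0.9878), i.e. latitude -81.05°, longitude 166.46°.

-81.05°, 166.46°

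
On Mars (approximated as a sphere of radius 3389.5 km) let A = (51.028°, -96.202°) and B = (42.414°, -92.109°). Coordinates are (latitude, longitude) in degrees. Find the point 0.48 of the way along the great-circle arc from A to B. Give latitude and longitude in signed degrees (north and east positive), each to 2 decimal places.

The central angle between A and B is δ = 0.1581 rad.
With f = 0.48, the slerp weights are sin((1−f)δ)/sin δ = 0.5216 and sin(fδ)/sin δ = 0.4815.
Weighted sum of the unit vectors: (0.5216)·(-0.0679,-0.6253,0.7775) + (0.4815)·(-0.0272,-0.7378,0.6745) = (-0.0485, -0.6814, 0.7303).
Converting back: φ = atan2(z, √(x²+y²)) = 46.91°, λ = atan2(y, x) = -94.07°.

46.91°, -94.07°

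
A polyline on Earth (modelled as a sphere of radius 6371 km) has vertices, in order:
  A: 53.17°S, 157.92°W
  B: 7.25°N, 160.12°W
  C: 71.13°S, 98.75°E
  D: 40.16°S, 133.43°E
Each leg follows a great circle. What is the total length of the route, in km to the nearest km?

Leg A→B: central angle 1.0550 rad, distance 6721.6 km.
Leg B→C: central angle 1.7532 rad, distance 11169.3 km.
Leg C→D: central angle 0.6206 rad, distance 3953.9 km.
Total: 6721.6 + 11169.3 + 3953.9 ≈ 21845 km.

21845 km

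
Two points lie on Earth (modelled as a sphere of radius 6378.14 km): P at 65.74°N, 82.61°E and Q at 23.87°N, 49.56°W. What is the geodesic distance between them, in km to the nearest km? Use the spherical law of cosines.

9273 km

In radians: φ₁ = 1.1474, φ₂ = 0.4166, Δλ = -132.170° = -2.3068 rad.
cos c = sin φ₁ sin φ₂ + cos φ₁ cos φ₂ cos Δλ = (0.9117)(0.4047) + (0.4109)(0.9145)(-0.6713) = 0.11668,
so c = arccos(0.11668) = 1.45385 rad.
Distance = R·c = 6378.14 × 1.4538 ≈ 9273 km.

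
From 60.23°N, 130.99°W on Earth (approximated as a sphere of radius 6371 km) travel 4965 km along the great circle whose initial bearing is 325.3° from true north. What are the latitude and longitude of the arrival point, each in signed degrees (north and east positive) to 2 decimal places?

64.74°, 118.67°

Angular distance δ = d/R = 4965/6371 = 0.77931 rad; initial bearing θ = 5.6776 rad.
sin φ₂ = sin φ₁ cos δ + cos φ₁ sin δ cos θ = (0.8680)(0.7114) + (0.4965)(0.7028)(0.8221) = 0.9044, so φ₂ = 64.74°.
Δλ = atan2(sin θ sin δ cos φ₁, cos δ − sin φ₁ sin φ₂) = atan2(-0.1986, -0.0736) = -110.341°.
λ₂ = -130.990° − 110.341° = -241.33° → 118.67° after wrapping to (−180°, 180°].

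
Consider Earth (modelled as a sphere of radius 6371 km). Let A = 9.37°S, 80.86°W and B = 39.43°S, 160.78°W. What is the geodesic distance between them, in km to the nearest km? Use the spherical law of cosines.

8484 km

With latitudes φ₁ = -9.370°, φ₂ = -39.430° and longitude difference Δλ = -79.920°:
cos c = sin φ₁ sin φ₂ + cos φ₁ cos φ₂ cos Δλ = (-0.1628)(-0.6351) + (0.9867)(0.7724)(0.1750) = 0.23679,
so c = arccos(0.23679) = 1.33174 rad.
Distance = R·c = 6371 × 1.3317 ≈ 8484 km.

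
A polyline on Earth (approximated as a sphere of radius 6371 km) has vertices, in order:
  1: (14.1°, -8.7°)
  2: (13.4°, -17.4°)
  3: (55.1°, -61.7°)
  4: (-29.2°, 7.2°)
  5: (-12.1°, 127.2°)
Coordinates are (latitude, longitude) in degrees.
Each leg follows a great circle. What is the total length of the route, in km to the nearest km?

Leg 1→2: central angle 0.1480 rad, distance 942.8 km.
Leg 2→3: central angle 0.9417 rad, distance 5999.7 km.
Leg 3→4: central angle 1.7929 rad, distance 11422.8 km.
Leg 4→5: central angle 1.9013 rad, distance 12113.1 km.
Total: 942.8 + 5999.7 + 11422.8 + 12113.1 ≈ 30478 km.

30478 km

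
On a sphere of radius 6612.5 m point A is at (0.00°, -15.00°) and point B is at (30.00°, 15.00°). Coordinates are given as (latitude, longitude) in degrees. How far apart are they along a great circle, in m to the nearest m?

4779 m

With latitudes φ₁ = 0.000°, φ₂ = 30.000° and longitude difference Δλ = 30.000°:
cos c = sin φ₁ sin φ₂ + cos φ₁ cos φ₂ cos Δλ = (0.0000)(0.5000) + (1.0000)(0.8660)(0.8660) = 0.75000,
so c = arccos(0.75000) = 0.72273 rad.
Distance = R·c = 6612.5 × 0.7227 ≈ 4779 m.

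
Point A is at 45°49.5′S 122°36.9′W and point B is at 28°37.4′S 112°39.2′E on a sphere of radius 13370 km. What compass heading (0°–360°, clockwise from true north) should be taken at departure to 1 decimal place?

Δλ = -124.732° = -2.1770 rad.
y = sin Δλ · cos φ₂ = (-0.8218)(0.8778) = -0.7214
x = cos φ₁ sin φ₂ − sin φ₁ cos φ₂ cos Δλ = (0.6969)(-0.4790) − (-0.7172)(0.8778)(-0.5697) = -0.6925
θ = atan2(y, x) = -133.83°; adding 360° gives 226.2°.

226.2°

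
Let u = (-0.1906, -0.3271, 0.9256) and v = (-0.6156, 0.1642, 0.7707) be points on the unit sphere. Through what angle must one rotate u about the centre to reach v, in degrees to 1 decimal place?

39.0°

u·v = 0.7770; |u| = 1.0000, |v| = 1.0000.
cos θ = (u·v)/(|u||v|) = 0.7770, so θ = 39.0°.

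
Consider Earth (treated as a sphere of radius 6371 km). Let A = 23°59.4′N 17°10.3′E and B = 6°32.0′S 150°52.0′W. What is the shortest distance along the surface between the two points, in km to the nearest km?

17692 km

In radians: φ₁ = 0.4187, φ₂ = -0.1140, Δλ = -168.038° = -2.9328 rad.
Haversine: a = sin²(Δφ/2) + cos φ₁ cos φ₂ sin²(Δλ/2) = 0.0693 + (0.9136)(0.9935)(0.9891) = 0.96712.
Central angle c = 2·arcsin(√a) = 2.77690 rad.
Distance = R·c = 6371 × 2.7769 ≈ 17692 km.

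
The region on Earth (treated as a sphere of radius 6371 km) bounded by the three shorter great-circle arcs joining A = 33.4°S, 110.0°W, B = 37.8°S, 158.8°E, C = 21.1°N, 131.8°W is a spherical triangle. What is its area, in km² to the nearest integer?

32348314 km²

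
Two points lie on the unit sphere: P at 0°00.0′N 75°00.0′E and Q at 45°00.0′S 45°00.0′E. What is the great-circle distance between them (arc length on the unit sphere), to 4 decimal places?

Let φ₁ = 0.0000 rad, φ₂ = -0.7854 rad, and Δλ = -0.5236 rad.
Haversine: a = sin²(Δφ/2) + cos φ₁ cos φ₂ sin²(Δλ/2) = 0.1464 + (1.0000)(0.7071)(0.0670) = 0.19381.
Central angle c = 2·arcsin(√a) = 0.91174 rad.
On the unit sphere the arc length equals the central angle: 0.9117.

0.9117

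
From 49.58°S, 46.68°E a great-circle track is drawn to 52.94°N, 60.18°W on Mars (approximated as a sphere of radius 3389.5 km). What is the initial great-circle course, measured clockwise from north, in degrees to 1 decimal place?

With φ₁ = -0.8653, φ₂ = 0.9240, Δλ = -1.8651 rad, the forward-azimuth formula gives
θ = atan2( sin Δλ cos φ₂ , cos φ₁ sin φ₂ − sin φ₁ cos φ₂ cos Δλ ) = atan2(-0.5767, 0.3843) = -56.32°.
Adding 360° brings this into [0°, 360°): 303.7°.

303.7°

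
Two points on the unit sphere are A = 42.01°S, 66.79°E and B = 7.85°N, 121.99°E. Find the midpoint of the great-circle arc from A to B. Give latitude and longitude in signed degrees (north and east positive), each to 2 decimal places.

The central angle between A and B is δ = 1.2359 rad.
With f = 0.5, the slerp weights are sin((1−f)δ)/sin δ = 0.6134 and sin(fδ)/sin δ = 0.6134.
Weighted sum of the unit vectors: (0.6134)·(0.2928,0.6829,-0.6693) + (0.6134)·(-0.5248,0.8402,0.1366) = (-0.1423, 0.9343, -0.3268).
Converting back: φ = atan2(z, √(x²+y²)) = -19.07°, λ = atan2(y, x) = 98.66°.

-19.07°, 98.66°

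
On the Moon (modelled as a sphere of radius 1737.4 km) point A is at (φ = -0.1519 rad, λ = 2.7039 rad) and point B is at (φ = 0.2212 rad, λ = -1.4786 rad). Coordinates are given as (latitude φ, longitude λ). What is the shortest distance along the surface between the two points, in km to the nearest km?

In radians: φ₁ = -0.1519, φ₂ = 0.2212, Δλ = 120.360° = 2.1007 rad.
cos c = sin φ₁ sin φ₂ + cos φ₁ cos φ₂ cos Δλ = (-0.1513)(0.2194) + (0.9885)(0.9756)(-0.5054) = -0.52064,
so c = arccos(-0.52064) = 2.11840 rad.
Distance = R·c = 1737.4 × 2.1184 ≈ 3681 km.

3681 km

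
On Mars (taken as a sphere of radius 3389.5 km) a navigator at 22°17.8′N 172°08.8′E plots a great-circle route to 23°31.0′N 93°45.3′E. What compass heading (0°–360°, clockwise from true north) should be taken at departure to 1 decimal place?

288.4°

Δλ = -78.392° = -1.3682 rad.
y = sin Δλ · cos φ₂ = (-0.9795)(0.9169) = -0.8982
x = cos φ₁ sin φ₂ − sin φ₁ cos φ₂ cos Δλ = (0.9252)(0.3990) − (0.3794)(0.9169)(0.2012) = 0.2992
θ = atan2(y, x) = -71.58°; adding 360° gives 288.4°.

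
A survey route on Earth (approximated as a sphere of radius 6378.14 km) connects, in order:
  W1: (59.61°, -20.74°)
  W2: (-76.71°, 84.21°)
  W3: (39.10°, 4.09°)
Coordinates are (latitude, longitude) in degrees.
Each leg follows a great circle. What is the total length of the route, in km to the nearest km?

30733 km

Leg W1→W2: central angle 2.6250 rad, distance 16742.5 km.
Leg W2→W3: central angle 2.1934 rad, distance 13990.0 km.
Total: 16742.5 + 13990.0 ≈ 30733 km.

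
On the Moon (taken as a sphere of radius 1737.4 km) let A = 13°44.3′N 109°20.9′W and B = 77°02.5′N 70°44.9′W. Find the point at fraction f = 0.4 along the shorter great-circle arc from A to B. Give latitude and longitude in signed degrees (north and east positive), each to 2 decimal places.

Central angle δ = 1.1574 rad. Interpolating on the sphere with fraction f = 0.4:
P = [sin((1−f)δ)·A + sin(fδ)·B] / sin δ = 0.6988·A + 0.4877·B in Cartesian coordinates,
giving P = (-0.1888, -0.7437, 0.6412), i.e. latitude 39.88°, longitude -104.25°.

39.88°, -104.25°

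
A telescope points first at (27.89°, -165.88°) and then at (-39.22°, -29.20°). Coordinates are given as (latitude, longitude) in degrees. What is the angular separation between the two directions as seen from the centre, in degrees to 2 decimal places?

In radians: φ₁ = 0.4868, φ₂ = -0.6845, Δλ = 136.680° = 2.3855 rad.
cos c = sin φ₁ sin φ₂ + cos φ₁ cos φ₂ cos Δλ = (0.4678)(-0.6323) + (0.8838)(0.7747)(-0.7275) = -0.79394,
so c = arccos(-0.79394) = 2.48806 rad.
So the angular separation is 142.56°.

142.56°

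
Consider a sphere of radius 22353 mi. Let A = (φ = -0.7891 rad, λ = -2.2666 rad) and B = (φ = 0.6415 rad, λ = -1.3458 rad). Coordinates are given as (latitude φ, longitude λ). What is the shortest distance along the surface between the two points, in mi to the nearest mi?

36972 mi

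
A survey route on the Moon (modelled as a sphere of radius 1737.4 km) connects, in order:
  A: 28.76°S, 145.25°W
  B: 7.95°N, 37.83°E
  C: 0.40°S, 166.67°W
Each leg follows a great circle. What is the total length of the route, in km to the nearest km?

9504 km

Leg A→B: central angle 2.7749 rad, distance 4821.1 km.
Leg B→C: central angle 2.6955 rad, distance 4683.2 km.
Total: 4821.1 + 4683.2 ≈ 9504 km.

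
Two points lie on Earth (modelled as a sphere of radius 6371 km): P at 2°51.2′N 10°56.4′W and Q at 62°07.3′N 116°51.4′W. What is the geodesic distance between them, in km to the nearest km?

10544 km

In radians: φ₁ = 0.0498, φ₂ = 1.0842, Δλ = -105.917° = -1.8486 rad.
Haversine: a = sin²(Δφ/2) + cos φ₁ cos φ₂ sin²(Δλ/2) = 0.2445 + (0.9988)(0.4676)(0.6371) = 0.54204.
Central angle c = 2·arcsin(√a) = 1.65497 rad.
Distance = R·c = 6371 × 1.6550 ≈ 10544 km.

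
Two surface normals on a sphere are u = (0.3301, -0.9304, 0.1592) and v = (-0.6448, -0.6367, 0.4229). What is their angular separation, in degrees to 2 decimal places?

63.46°

u·v = 0.4469; |u| = 1.0000, |v| = 1.0000.
cos θ = (u·v)/(|u||v|) = 0.4469, so θ = 63.46°.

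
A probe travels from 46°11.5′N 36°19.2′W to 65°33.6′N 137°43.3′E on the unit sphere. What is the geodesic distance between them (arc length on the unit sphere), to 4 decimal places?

With latitudes φ₁ = 46.192°, φ₂ = 65.560° and longitude difference Δλ = 174.042°:
cos c = sin φ₁ sin φ₂ + cos φ₁ cos φ₂ cos Δλ = (0.7217)(0.9104) + (0.6922)(0.4137)(-0.9946) = 0.37213,
so c = arccos(0.37213) = 1.18949 rad.
On the unit sphere the arc length equals the central angle: 1.1895.

1.1895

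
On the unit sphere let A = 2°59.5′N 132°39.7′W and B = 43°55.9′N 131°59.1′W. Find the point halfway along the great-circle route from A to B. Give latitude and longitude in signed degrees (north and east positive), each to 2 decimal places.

23.46°, -132.38°

Central angle δ = 0.7146 rad. Interpolating on the sphere with fraction f = 0.5:
P = [sin((1−f)δ)·A + sin(fδ)·B] / sin δ = 0.5337·A + 0.5337·B in Cartesian coordinates,
giving P = (-0.6183, -0.6776, 0.3981), i.e. latitude 23.46°, longitude -132.38°.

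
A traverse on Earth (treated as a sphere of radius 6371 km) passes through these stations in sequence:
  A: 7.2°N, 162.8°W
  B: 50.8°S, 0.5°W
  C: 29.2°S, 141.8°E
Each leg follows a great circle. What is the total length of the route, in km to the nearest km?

Leg A→B: central angle 2.3385 rad, distance 14898.6 km.
Leg B→C: central angle 1.6293 rad, distance 10380.2 km.
Total: 14898.6 + 10380.2 ≈ 25279 km.

25279 km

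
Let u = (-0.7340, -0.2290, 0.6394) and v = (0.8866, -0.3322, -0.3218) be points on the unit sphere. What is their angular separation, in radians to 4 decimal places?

u·v = -0.7804; |u| = 1.0000, |v| = 1.0000.
cos θ = (u·v)/(|u||v|) = -0.7804, so θ = 2.4662 rad.

2.4662 rad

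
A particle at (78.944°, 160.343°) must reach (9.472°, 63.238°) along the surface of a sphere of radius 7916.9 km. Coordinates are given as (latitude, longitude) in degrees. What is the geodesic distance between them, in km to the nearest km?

11339 km

In radians: φ₁ = 1.3778, φ₂ = 0.1653, Δλ = -97.105° = -1.6948 rad.
cos c = sin φ₁ sin φ₂ + cos φ₁ cos φ₂ cos Δλ = (0.9814)(0.1646) + (0.1918)(0.9864)(-0.1237) = 0.13812,
so c = arccos(0.13812) = 1.43224 rad.
Distance = R·c = 7916.9 × 1.4322 ≈ 11339 km.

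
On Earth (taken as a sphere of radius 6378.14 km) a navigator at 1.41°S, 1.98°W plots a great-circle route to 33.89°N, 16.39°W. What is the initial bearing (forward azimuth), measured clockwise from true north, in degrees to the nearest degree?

340°

Δλ = -14.410° = -0.2515 rad.
y = sin Δλ · cos φ₂ = (-0.2489)(0.8301) = -0.2066
x = cos φ₁ sin φ₂ − sin φ₁ cos φ₂ cos Δλ = (0.9997)(0.5576) − (-0.0246)(0.8301)(0.9685) = 0.5772
θ = atan2(y, x) = -19.69°; adding 360° gives 340°.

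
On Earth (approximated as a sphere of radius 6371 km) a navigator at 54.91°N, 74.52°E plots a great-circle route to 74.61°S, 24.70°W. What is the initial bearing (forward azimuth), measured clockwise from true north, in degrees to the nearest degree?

207°

Δλ = -99.220° = -1.7317 rad.
y = sin Δλ · cos φ₂ = (-0.9871)(0.2654) = -0.2620
x = cos φ₁ sin φ₂ − sin φ₁ cos φ₂ cos Δλ = (0.5749)(-0.9641) − (0.8183)(0.2654)(-0.1602) = -0.5195
θ = atan2(y, x) = -153.24°; adding 360° gives 207°.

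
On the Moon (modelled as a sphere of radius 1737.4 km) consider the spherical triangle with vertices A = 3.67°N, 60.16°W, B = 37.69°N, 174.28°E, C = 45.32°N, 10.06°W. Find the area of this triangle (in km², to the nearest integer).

4145650 km²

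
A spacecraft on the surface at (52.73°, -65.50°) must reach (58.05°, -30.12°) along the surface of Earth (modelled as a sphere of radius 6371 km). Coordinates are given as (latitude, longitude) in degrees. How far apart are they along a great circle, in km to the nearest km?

2282 km

In radians: φ₁ = 0.9203, φ₂ = 1.0132, Δλ = 35.380° = 0.6175 rad.
cos c = sin φ₁ sin φ₂ + cos φ₁ cos φ₂ cos Δλ = (0.7958)(0.8485) + (0.6056)(0.5292)(0.8153) = 0.93651,
so c = arccos(0.93651) = 0.35824 rad.
Distance = R·c = 6371 × 0.3582 ≈ 2282 km.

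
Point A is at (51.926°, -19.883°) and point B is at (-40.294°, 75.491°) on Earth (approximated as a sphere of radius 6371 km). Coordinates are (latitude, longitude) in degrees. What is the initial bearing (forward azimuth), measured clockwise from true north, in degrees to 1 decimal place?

114.3°

Δλ = 95.374° = 1.6646 rad.
y = sin Δλ · cos φ₂ = (0.9956)(0.7627) = 0.7594
x = cos φ₁ sin φ₂ − sin φ₁ cos φ₂ cos Δλ = (0.6167)(-0.6467) − (0.7872)(0.7627)(-0.0937) = -0.3426
θ = atan2(y, x) = 114.28°, so the bearing is 114.3°.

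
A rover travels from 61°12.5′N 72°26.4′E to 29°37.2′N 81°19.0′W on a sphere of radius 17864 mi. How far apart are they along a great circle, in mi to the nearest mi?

With latitudes φ₁ = 61.208°, φ₂ = 29.620° and longitude difference Δλ = -153.757°:
Haversine: a = sin²(Δφ/2) + cos φ₁ cos φ₂ sin²(Δλ/2) = 0.0741 + (0.4816)(0.8693)(0.9485) = 0.47119.
Central angle c = 2·arcsin(√a) = 1.51315 rad.
Distance = R·c = 17864 × 1.5132 ≈ 27031 mi.

27031 mi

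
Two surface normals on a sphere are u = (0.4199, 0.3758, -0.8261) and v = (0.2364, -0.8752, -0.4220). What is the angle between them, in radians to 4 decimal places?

u·v = 0.1190; |u| = 1.0000, |v| = 1.0000.
cos θ = (u·v)/(|u||v|) = 0.1190, so θ = 1.4515 rad.

1.4515 rad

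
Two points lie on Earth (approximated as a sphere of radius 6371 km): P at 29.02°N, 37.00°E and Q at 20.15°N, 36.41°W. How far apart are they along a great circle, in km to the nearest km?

7375 km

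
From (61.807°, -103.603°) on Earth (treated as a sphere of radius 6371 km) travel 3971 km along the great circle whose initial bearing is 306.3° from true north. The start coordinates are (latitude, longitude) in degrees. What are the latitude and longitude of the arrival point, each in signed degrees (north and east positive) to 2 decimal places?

Angular distance δ = d/R = 3971/6371 = 0.62329 rad; initial bearing θ = 5.3459 rad.
sin φ₂ = sin φ₁ cos δ + cos φ₁ sin δ cos θ = (0.8814)(0.8120) + (0.4724)(0.5837)(0.5920) = 0.8789, so φ₂ = 61.51°.
Δλ = atan2(sin θ sin δ cos φ₁, cos δ − sin φ₁ sin φ₂) = atan2(-0.2223, 0.0373) = -80.463°.
λ₂ = -103.603° − 80.463° = -184.07° → 175.93° after wrapping to (−180°, 180°].

61.51°, 175.93°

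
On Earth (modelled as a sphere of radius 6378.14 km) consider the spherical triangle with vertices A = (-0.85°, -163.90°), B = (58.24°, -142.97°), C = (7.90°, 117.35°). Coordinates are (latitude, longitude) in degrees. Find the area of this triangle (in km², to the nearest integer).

38094145 km²

Side lengths (central angles): a = 1.5416, b = 1.3784, c = 1.0713 rad; semiperimeter s = 1.9957.
By l'Huilier's theorem, tan(E/4) = √[tan(s/2) tan((s−a)/2) tan((s−b)/2) tan((s−c)/2)], giving spherical excess E = 0.9364 rad.
Area = E·R² = 0.9364 × (6378.14)² ≈ 38094145 km².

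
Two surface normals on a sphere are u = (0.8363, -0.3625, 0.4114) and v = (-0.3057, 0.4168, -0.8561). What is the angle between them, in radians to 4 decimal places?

u·v = -0.7589; |u| = 1.0000, |v| = 1.0000.
cos θ = (u·v)/(|u||v|) = -0.7589, so θ = 2.4324 rad.

2.4324 rad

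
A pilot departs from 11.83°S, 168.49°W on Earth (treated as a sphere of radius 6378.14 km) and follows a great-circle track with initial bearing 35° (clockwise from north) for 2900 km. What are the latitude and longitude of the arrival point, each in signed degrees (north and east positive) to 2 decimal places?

9.67°, -153.69°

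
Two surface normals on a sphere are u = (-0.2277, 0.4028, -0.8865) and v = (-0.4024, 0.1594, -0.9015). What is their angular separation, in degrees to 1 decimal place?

17.3°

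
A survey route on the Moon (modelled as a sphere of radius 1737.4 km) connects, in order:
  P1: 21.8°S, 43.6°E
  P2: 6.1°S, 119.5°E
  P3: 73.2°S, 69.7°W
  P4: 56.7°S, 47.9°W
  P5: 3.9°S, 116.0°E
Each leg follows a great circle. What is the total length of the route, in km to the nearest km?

9455 km

Leg P1→P2: central angle 1.3032 rad, distance 2264.2 km.
Leg P2→P3: central angle 1.7538 rad, distance 3047.0 km.
Leg P3→P4: central angle 0.3256 rad, distance 565.6 km.
Leg P4→P5: central angle 2.0594 rad, distance 3578.1 km.
Total: 2264.2 + 3047.0 + 565.6 + 3578.1 ≈ 9455 km.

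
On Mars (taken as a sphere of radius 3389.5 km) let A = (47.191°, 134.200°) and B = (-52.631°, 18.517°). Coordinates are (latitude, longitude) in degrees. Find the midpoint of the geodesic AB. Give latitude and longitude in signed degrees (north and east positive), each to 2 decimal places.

-5.08°, 81.49°

The central angle between A and B is δ = 2.4369 rad.
With f = 0.5, the slerp weights are sin((1−f)δ)/sin δ = 1.4488 and sin(fδ)/sin δ = 1.4488.
Weighted sum of the unit vectors: (1.4488)·(-0.4738,0.4872,0.7336) + (1.4488)·(0.5755,0.1928,-0.7947) = (0.1474, 0.9851, -0.0886).
Converting back: φ = atan2(z, √(x²+y²)) = -5.08°, λ = atan2(y, x) = 81.49°.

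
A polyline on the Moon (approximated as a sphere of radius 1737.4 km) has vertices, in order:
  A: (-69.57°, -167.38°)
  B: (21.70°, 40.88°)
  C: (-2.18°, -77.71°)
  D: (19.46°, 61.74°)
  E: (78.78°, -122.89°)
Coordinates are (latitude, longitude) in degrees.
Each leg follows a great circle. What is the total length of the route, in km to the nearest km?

14100 km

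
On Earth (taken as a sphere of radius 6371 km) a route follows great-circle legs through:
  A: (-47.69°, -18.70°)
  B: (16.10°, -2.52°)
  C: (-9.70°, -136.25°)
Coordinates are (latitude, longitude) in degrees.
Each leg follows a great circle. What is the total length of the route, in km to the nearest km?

Leg A→B: central angle 1.1417 rad, distance 7273.8 km.
Leg B→C: central angle 2.3481 rad, distance 14959.9 km.
Total: 7273.8 + 14959.9 ≈ 22234 km.

22234 km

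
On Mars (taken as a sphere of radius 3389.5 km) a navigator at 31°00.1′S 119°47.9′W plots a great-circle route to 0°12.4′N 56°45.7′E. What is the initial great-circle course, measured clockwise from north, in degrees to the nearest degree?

Δλ = 176.560° = 3.0816 rad.
y = sin Δλ · cos φ₂ = (0.0600)(1.0000) = 0.0600
x = cos φ₁ sin φ₂ − sin φ₁ cos φ₂ cos Δλ = (0.8572)(0.0036) − (-0.5151)(1.0000)(-0.9982) = -0.5110
θ = atan2(y, x) = 173.30°, so the bearing is 173°.

173°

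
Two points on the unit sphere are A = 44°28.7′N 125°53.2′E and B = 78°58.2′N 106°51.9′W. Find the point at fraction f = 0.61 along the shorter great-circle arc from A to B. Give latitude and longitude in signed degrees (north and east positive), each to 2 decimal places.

75.02°, 149.11°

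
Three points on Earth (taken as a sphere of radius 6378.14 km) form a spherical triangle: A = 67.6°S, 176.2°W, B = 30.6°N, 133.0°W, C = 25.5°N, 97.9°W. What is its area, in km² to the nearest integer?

Side lengths (central angles): a = 0.5457, b = 1.9053, c = 1.8044 rad; semiperimeter s = 2.1277.
By l'Huilier's theorem, tan(E/4) = √[tan(s/2) tan((s−a)/2) tan((s−b)/2) tan((s−c)/2)], giving spherical excess E = 0.7205 rad.
Area = E·R² = 0.7205 × (6378.14)² ≈ 29310331 km².

29310331 km²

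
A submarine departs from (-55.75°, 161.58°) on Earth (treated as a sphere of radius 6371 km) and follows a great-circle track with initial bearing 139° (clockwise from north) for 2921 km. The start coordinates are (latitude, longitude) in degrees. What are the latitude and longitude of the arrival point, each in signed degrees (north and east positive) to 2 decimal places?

Angular distance δ = d/R = 2921/6371 = 0.45848 rad; initial bearing θ = 2.4260 rad.
sin φ₂ = sin φ₁ cos δ + cos φ₁ sin δ cos θ = (-0.8266)(0.8967) + (0.5628)(0.4426)(-0.7547) = -0.9292, so φ₂ = -68.31°.
Δλ = atan2(sin θ sin δ cos φ₁, cos δ − sin φ₁ sin φ₂) = atan2(0.1634, 0.1286) = 51.790°.
λ₂ = 161.580° + 51.790° = 213.37° → -146.63° after wrapping to (−180°, 180°].

-68.31°, -146.63°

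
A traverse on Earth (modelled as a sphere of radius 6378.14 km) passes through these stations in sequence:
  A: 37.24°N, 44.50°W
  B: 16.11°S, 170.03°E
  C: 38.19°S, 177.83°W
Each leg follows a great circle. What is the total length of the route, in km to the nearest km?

18642 km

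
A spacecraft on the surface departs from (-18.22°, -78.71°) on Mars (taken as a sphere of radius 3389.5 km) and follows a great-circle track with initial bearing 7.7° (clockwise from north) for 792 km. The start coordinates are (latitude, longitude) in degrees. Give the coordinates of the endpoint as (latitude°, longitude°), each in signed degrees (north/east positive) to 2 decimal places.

-4.95°, -76.93°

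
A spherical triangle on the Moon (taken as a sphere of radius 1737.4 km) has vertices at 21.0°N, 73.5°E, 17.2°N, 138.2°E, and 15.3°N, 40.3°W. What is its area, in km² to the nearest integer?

5272393 km²

Side lengths (central angles): a = 2.5738, b = 1.8430, c = 1.0620 rad; semiperimeter s = 2.7394.
By l'Huilier's theorem, tan(E/4) = √[tan(s/2) tan((s−a)/2) tan((s−b)/2) tan((s−c)/2)], giving spherical excess E = 1.7467 rad.
Area = E·R² = 1.7467 × (1737.4)² ≈ 5272393 km².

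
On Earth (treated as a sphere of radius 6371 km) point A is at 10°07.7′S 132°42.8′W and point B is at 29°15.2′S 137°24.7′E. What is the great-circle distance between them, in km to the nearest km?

9447 km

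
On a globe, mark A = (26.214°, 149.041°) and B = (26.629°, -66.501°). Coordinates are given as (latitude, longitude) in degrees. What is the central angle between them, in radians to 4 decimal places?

2.0427 rad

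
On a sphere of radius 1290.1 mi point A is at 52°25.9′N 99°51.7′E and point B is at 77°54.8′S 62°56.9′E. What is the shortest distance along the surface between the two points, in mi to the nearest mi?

2979 mi

Let φ₁ = 0.9151 rad, φ₂ = -1.3598 rad, and Δλ = -0.6443 rad.
Haversine: a = sin²(Δφ/2) + cos φ₁ cos φ₂ sin²(Δλ/2) = 0.8237 + (0.6097)(0.2094)(0.1002) = 0.83649.
Central angle c = 2·arcsin(√a) = 2.30903 rad.
Distance = R·c = 1290.1 × 2.3090 ≈ 2979 mi.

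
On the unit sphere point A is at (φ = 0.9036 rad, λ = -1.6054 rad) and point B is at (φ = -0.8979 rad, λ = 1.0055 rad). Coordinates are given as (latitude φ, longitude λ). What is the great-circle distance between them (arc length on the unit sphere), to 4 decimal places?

2.8144

In radians: φ₁ = 0.9036, φ₂ = -0.8979, Δλ = 149.594° = 2.6109 rad.
cos c = sin φ₁ sin φ₂ + cos φ₁ cos φ₂ cos Δλ = (0.7856)(-0.7820) + (0.6188)(0.6233)(-0.8625) = -0.94694,
so c = arccos(-0.94694) = 2.81437 rad.
On the unit sphere the arc length equals the central angle: 2.8144.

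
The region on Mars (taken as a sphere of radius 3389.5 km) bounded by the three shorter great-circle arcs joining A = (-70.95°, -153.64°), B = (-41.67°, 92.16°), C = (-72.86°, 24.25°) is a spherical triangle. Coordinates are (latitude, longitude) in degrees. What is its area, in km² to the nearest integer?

3049483 km²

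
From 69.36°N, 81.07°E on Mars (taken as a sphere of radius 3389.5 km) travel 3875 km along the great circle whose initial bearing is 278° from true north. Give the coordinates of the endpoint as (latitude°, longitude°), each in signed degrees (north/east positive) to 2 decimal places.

25.64°, -7.17°

Angular distance δ = d/R = 3875/3389.5 = 1.14324 rad; initial bearing θ = 4.8520 rad.
sin φ₂ = sin φ₁ cos δ + cos φ₁ sin δ cos θ = (0.9358)(0.4147) + (0.3525)(0.9100)(0.1392) = 0.4327, so φ₂ = 25.64°.
Δλ = atan2(sin θ sin δ cos φ₁, cos δ − sin φ₁ sin φ₂) = atan2(-0.3176, 0.0097) = -88.243°.
λ₂ = 81.070° − 88.243° = -7.17°.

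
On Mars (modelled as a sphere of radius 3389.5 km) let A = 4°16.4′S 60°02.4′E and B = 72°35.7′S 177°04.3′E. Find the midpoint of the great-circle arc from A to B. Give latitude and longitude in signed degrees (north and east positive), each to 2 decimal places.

The central angle between A and B is δ = 1.6353 rad.
With f = 0.5, the slerp weights are sin((1−f)δ)/sin δ = 0.7311 and sin(fδ)/sin δ = 0.7311.
Weighted sum of the unit vectors: (0.7311)·(0.4980,0.8640,-0.0745) + (0.7311)·(-0.2987,0.0153,-0.9542) = (0.1457, 0.6428, -0.7521).
Converting back: φ = atan2(z, √(x²+y²)) = -48.77°, λ = atan2(y, x) = 77.23°.

-48.77°, 77.23°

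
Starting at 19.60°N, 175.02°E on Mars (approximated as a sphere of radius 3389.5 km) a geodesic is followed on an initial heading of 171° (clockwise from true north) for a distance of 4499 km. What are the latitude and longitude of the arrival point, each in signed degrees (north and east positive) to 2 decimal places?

-55.30°, -169.51°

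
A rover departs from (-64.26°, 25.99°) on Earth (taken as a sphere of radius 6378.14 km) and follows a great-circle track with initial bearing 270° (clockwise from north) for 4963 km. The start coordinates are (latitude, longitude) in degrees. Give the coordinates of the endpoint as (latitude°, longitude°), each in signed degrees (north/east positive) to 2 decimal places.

Angular distance δ = d/R = 4963/6378.14 = 0.77813 rad; initial bearing θ = 4.7124 rad.
sin φ₂ = sin φ₁ cos δ + cos φ₁ sin δ cos θ = (-0.9008)(0.7122) + (0.4343)(0.7019)(-0.0000) = -0.6416, so φ₂ = -39.91°.
Δλ = atan2(sin θ sin δ cos φ₁, cos δ − sin φ₁ sin φ₂) = atan2(-0.3048, 0.1343) = -66.219°.
λ₂ = 25.990° − 66.219° = -40.23°.

-39.91°, -40.23°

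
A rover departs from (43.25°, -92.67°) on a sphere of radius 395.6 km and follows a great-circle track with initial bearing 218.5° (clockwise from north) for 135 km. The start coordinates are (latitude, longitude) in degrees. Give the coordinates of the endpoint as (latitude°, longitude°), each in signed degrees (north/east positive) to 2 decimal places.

27.06°, -106.20°

Angular distance δ = d/R = 135/395.6 = 0.34125 rad; initial bearing θ = 3.8135 rad.
sin φ₂ = sin φ₁ cos δ + cos φ₁ sin δ cos θ = (0.6852)(0.9423) + (0.7284)(0.3347)(-0.7826) = 0.4549, so φ₂ = 27.06°.
Δλ = atan2(sin θ sin δ cos φ₁, cos δ − sin φ₁ sin φ₂) = atan2(-0.1517, 0.6306) = -13.529°.
λ₂ = -92.670° − 13.529° = -106.20°.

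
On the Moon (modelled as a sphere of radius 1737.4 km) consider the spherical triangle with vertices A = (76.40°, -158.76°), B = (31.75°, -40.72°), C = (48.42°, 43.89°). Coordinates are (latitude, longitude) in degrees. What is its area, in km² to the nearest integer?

1704179 km²

Side lengths (central angles): a = 1.1078, b = 0.9483, c = 1.1401 rad; semiperimeter s = 1.5981.
By l'Huilier's theorem, tan(E/4) = √[tan(s/2) tan((s−a)/2) tan((s−b)/2) tan((s−c)/2)], giving spherical excess E = 0.5646 rad.
Area = E·R² = 0.5646 × (1737.4)² ≈ 1704179 km².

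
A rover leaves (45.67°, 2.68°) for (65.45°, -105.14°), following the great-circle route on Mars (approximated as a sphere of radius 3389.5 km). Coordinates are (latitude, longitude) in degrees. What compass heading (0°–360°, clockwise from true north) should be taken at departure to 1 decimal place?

With φ₁ = 0.7971, φ₂ = 1.1423, Δλ = -1.8818 rad, the forward-azimuth formula gives
θ = atan2( sin Δλ cos φ₂ , cos φ₁ sin φ₂ − sin φ₁ cos φ₂ cos Δλ ) = atan2(-0.3956, 0.7266) = -28.56°.
Adding 360° brings this into [0°, 360°): 331.4°.

331.4°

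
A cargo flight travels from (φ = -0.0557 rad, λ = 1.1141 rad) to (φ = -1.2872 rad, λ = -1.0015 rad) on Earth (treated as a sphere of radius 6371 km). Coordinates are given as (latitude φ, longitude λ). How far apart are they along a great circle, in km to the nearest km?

Let φ₁ = -0.0557 rad, φ₂ = -1.2872 rad, and Δλ = -2.1156 rad.
Haversine: a = sin²(Δφ/2) + cos φ₁ cos φ₂ sin²(Δλ/2) = 0.3336 + (0.9984)(0.2798)(0.7591) = 0.54567.
Central angle c = 2·arcsin(√a) = 1.66226 rad.
Distance = R·c = 6371 × 1.6623 ≈ 10590 km.

10590 km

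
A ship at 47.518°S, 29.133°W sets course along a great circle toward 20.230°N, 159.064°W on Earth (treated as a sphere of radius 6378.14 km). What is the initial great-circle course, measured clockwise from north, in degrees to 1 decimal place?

With φ₁ = -0.8293, φ₂ = 0.3531, Δλ = -2.2677 rad, the forward-azimuth formula gives
θ = atan2( sin Δλ cos φ₂ , cos φ₁ sin φ₂ − sin φ₁ cos φ₂ cos Δλ ) = atan2(-0.7195, -0.2106) = -106.32°.
Adding 360° brings this into [0°, 360°): 253.7°.

253.7°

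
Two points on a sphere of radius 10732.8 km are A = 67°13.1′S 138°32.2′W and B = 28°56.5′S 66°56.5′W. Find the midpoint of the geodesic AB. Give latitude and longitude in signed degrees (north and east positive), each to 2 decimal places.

-52.91°, -87.16°

Central angle δ = 0.9846 rad. Interpolating on the sphere with fraction f = 0.5:
P = [sin((1−f)δ)·A + sin(fδ)·B] / sin δ = 0.5674·A + 0.5674·B in Cartesian coordinates,
giving P = (0.0298, -0.6023, -0.7977), i.e. latitude -52.91°, longitude -87.16°.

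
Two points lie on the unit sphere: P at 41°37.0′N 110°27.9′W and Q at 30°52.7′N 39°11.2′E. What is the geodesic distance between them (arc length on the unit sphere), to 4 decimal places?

In radians: φ₁ = 0.7263, φ₂ = 0.5389, Δλ = 149.652° = 2.6119 rad.
Haversine: a = sin²(Δφ/2) + cos φ₁ cos φ₂ sin²(Δλ/2) = 0.0088 + (0.7476)(0.8583)(0.9315) = 0.60643.
Central angle c = 2·arcsin(√a) = 1.78530 rad.
On the unit sphere the arc length equals the central angle: 1.7853.

1.7853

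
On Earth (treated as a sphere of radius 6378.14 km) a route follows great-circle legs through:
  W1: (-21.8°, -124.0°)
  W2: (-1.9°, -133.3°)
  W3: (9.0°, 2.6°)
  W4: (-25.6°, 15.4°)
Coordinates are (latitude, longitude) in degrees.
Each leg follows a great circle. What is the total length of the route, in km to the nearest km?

Leg W1→W2: central angle 0.3815 rad, distance 2433.5 km.
Leg W2→W3: central angle 2.3661 rad, distance 15091.4 km.
Leg W3→W4: central angle 0.6418 rad, distance 4093.7 km.
Total: 2433.5 + 15091.4 + 4093.7 ≈ 21619 km.

21619 km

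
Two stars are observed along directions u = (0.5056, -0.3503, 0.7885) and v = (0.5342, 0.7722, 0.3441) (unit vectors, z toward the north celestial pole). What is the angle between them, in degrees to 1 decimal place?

u·v = 0.2709; |u| = 1.0000, |v| = 1.0000.
cos θ = (u·v)/(|u||v|) = 0.2709, so θ = 74.3°.

74.3°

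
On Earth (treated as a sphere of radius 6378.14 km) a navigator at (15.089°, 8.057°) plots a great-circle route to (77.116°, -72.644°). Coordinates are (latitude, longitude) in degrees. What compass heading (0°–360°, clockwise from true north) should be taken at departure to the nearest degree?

Δλ = -80.701° = -1.4085 rad.
y = sin Δλ · cos φ₂ = (-0.9869)(0.2230) = -0.2200
x = cos φ₁ sin φ₂ − sin φ₁ cos φ₂ cos Δλ = (0.9655)(0.9748) − (0.2603)(0.2230)(0.1616) = 0.9318
θ = atan2(y, x) = -13.29°; adding 360° gives 347°.

347°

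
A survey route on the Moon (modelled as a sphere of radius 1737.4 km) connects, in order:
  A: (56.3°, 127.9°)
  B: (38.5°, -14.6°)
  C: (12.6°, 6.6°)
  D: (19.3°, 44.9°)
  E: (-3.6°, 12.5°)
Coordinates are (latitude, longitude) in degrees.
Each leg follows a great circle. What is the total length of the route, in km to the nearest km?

Leg A→B: central angle 1.3965 rad, distance 2426.3 km.
Leg B→C: central angle 0.5588 rad, distance 970.9 km.
Leg C→D: central angle 0.6519 rad, distance 1132.6 km.
Leg D→E: central angle 0.6848 rad, distance 1189.8 km.
Total: 2426.3 + 970.9 + 1132.6 + 1189.8 ≈ 5720 km.

5720 km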